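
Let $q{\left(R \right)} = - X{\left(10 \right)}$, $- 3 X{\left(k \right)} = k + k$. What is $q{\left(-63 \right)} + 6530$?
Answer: $\frac{19610}{3} \approx 6536.7$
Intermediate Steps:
$X{\left(k \right)} = - \frac{2 k}{3}$ ($X{\left(k \right)} = - \frac{k + k}{3} = - \frac{2 k}{3}$)
$q{\left(R \right)} = \frac{20}{3}$ ($q{\left(R \right)} = - \frac{\left(-2\right) 10}{3} = \left(-1\right) \left(- \frac{20}{3}\right) = \frac{20}{3}$)
$q{\left(-63 \right)} + 6530 = \frac{20}{3} + 6530 = \frac{19610}{3}$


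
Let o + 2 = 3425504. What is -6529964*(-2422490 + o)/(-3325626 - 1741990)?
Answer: 409352015723/316726 ≈ 1.2924e+6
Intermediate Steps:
o = 3425502 (o = -2 + 3425504 = 3425502)
-6529964*(-2422490 + o)/(-3325626 - 1741990) = -6529964*(-2422490 + 3425502)/(-3325626 - 1741990) = -6529964/((-5067616/1003012)) = -6529964/((-5067616*1/1003012)) = -6529964/(-1266904/250753) = -6529964*(-250753/1266904) = 409352015723/316726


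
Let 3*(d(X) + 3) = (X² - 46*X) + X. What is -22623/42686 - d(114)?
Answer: -111817257/42686 ≈ -2619.5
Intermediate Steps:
d(X) = -3 - 15*X + X²/3 (d(X) = -3 + ((X² - 46*X) + X)/3 = -3 + (X² - 45*X)/3 = -3 + (-15*X + X²/3) = -3 - 15*X + X²/3)
-22623/42686 - d(114) = -22623/42686 - (-3 - 15*114 + (⅓)*114²) = -22623*1/42686 - (-3 - 1710 + (⅓)*12996) = -22623/42686 - (-3 - 1710 + 4332) = -22623/42686 - 1*2619 = -22623/42686 - 2619 = -111817257/42686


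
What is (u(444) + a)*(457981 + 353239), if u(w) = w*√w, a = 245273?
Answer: 198970363060 + 720363360*√111 ≈ 2.0656e+11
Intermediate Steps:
u(w) = w^(3/2)
(u(444) + a)*(457981 + 353239) = (444^(3/2) + 245273)*(457981 + 353239) = (888*√111 + 245273)*811220 = (245273 + 888*√111)*811220 = 198970363060 + 720363360*√111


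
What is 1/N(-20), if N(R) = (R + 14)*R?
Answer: 1/120 ≈ 0.0083333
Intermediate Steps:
N(R) = R*(14 + R) (N(R) = (14 + R)*R = R*(14 + R))
1/N(-20) = 1/(-20*(14 - 20)) = 1/(-20*(-6)) = 1/120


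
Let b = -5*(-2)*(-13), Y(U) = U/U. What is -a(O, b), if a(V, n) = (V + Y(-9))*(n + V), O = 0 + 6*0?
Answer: 130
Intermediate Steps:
Y(U) = 1
O = 0 (O = 0 + 0 = 0)
b = -130 (b = 10*(-13) = -130)
a(V, n) = (1 + V)*(V + n) (a(V, n) = (V + 1)*(n + V) = (1 + V)*(V + n))
-a(O, b) = -(0 - 130 + 0**2 + 0*(-130)) = -(0 - 130 + 0 + 0) = -1*(-130) = 130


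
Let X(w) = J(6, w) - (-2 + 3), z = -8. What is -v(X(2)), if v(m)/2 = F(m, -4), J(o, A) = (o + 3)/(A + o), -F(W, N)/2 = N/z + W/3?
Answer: 13/6 ≈ 2.1667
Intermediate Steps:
F(W, N) = -2*W/3 + N/4 (F(W, N) = -2*(N/(-8) + W/3) = -2*(N*(-⅛) + W*(⅓)) = -2*(-N/8 + W/3) = -2*W/3 + N/4)
J(o, A) = (3 + o)/(A + o)
X(w) = -1 + 9/(6 + w) (X(w) = (3 + 6)/(w + 6) - (-2 + 3) = 9/(6 + w) - 1*1 = 9/(6 + w) - 1 = -1 + 9/(6 + w))
v(m) = -2 - 4*m/3 (v(m) = 2*(-2*m/3 + (¼)*(-4)) = 2*(-2*m/3 - 1) = 2*(-1 - 2*m/3) = -2 - 4*m/3)
-v(X(2)) = -(-2 - 4*(3 - 1*2)/(3*(6 + 2))) = -(-2 - 4*(3 - 2)/(3*8)) = -(-2 - 1/6) = -(-2 - 4/3*⅛) = -(-2 - ⅙) = -1*(-13/6) = 13/6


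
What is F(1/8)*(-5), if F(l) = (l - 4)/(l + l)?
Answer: 155/2 ≈ 77.500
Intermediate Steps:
F(l) = (-4 + l)/(2*l) (F(l) = (-4 + l)/((2*l)) = (-4 + l)*(1/(2*l)) = (-4 + l)/(2*l))
F(1/8)*(-5) = ((-4 + 1/8)/(2*(1/8)))*(-5) = ((1/2)*8*(-31/8))*(-5) = -31/2*(-5) = 155/2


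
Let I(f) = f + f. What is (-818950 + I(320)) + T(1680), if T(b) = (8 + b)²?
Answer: 2031034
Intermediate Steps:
I(f) = 2*f
(-818950 + I(320)) + T(1680) = (-818950 + 2*320) + (8 + 1680)² = (-818950 + 640) + 1688² = -818310 + 2849344 = 2031034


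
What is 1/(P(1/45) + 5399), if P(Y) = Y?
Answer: 45/242956 ≈ 0.00018522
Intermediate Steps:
1/(P(1/45) + 5399) = 1/(1/45 + 5399) = 1/(242956/45) = 45/242956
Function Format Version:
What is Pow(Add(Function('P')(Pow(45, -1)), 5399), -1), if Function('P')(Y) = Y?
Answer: Rational(45, 242956) ≈ 0.00018522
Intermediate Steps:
Pow(Add(Function('P')(Pow(45, -1)), 5399), -1) = Pow(Add(Pow(45, -1), 5399), -1) = Pow(Add(Rational(1, 45), 5399), -1) = Pow(Rational(242956, 45), -1) = Rational(45, 242956)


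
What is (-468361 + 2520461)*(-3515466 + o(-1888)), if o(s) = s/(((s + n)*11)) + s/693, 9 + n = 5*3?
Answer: -4704403947300967400/652113 ≈ -7.2141e+12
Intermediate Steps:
n = 6 (n = -9 + 5*3 = -9 + 15 = 6)
o(s) = s/693 + s/(66 + 11*s) (o(s) = s/(((s + 6)*11)) + s/693 = s/(((6 + s)*11)) + s*(1/693) = s/(66 + 11*s) + s/693 = s/693 + s/(66 + 11*s))
(-468361 + 2520461)*(-3515466 + o(-1888)) = (-468361 + 2520461)*(-3515466 + (1/693)*(-1888)*(69 - 1888)/(6 - 1888)) = 2052100*(-3515466 + (1/693)*(-1888)*(-1819)/(-1882)) = 2052100*(-3515466 + (1/693)*(-1888)*(-1/1882)*(-1819)) = 2052100*(-3515466 - 1717136/652113) = 2052100*(-2292482796794/652113) = -4704403947300967400/652113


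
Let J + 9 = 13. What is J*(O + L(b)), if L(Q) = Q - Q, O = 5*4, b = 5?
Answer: 80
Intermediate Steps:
O = 20
J = 4 (J = -9 + 13 = 4)
L(Q) = 0
J*(O + L(b)) = 4*(20 + 0) = 4*20 = 80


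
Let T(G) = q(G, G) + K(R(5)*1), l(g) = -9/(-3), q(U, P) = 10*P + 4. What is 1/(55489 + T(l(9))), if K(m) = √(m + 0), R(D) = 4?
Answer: 1/55525 ≈ 1.8010e-5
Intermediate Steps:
q(U, P) = 4 + 10*P
K(m) = √m
l(g) = 3 (l(g) = -9*(-⅓) = 3)
T(G) = 6 + 10*G (T(G) = (4 + 10*G) + √(4*1) = (4 + 10*G) + √4 = (4 + 10*G) + 2 = 6 + 10*G)
1/(55489 + T(l(9))) = 1/(55489 + (6 + 10*3)) = 1/(55489 + (6 + 30)) = 1/(55489 + 36) = 1/55525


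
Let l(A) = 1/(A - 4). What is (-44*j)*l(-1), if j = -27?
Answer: -1188/5 ≈ -237.60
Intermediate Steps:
l(A) = 1/(-4 + A)
(-44*j)*l(-1) = (-44*(-27))/(-4 - 1) = 1188/(-5) = 1188*(-⅕) = -1188/5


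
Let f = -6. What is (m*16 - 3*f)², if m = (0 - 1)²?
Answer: 1156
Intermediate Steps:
m = 1 (m = (-1)² = 1)
(m*16 - 3*f)² = (1*16 - 3*(-6))² = (16 + 18)² = 34² = 1156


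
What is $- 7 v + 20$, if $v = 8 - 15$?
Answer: $69$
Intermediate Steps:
$v = -7$ ($v = 8 - 15 = -7$)
$- 7 v + 20 = \left(-7\right) \left(-7\right) + 20 = 49 + 20 = 69$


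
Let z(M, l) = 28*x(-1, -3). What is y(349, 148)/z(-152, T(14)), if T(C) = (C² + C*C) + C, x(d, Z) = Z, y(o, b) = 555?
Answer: -185/28 ≈ -6.6071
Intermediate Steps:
T(C) = C + 2*C² (T(C) = (C² + C²) + C = 2*C² + C = C + 2*C²)
z(M, l) = -84 (z(M, l) = 28*(-3) = -84)
y(349, 148)/z(-152, T(14)) = 555/(-84) = 555*(-1/84) = -185/28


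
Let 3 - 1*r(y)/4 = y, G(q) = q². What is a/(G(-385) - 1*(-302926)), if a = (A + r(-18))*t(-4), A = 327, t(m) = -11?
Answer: -4521/451151 ≈ -0.010021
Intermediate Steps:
r(y) = 12 - 4*y
a = -4521 (a = (327 + (12 - 4*(-18)))*(-11) = (327 + (12 + 72))*(-11) = (327 + 84)*(-11) = 411*(-11) = -4521)
a/(G(-385) - 1*(-302926)) = -4521/((-385)² - 1*(-302926)) = -4521/(148225 + 302926) = -4521/451151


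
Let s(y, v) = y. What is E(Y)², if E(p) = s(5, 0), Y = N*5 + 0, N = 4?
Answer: 25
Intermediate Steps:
Y = 20 (Y = 4*5 + 0 = 20 + 0 = 20)
E(p) = 5
E(Y)² = 5² = 25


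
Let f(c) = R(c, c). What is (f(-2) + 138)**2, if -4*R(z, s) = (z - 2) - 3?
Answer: 312481/16 ≈ 19530.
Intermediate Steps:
R(z, s) = 5/4 - z/4 (R(z, s) = -((z - 2) - 3)/4 = -((-2 + z) - 3)/4 = -(-5 + z)/4 = 5/4 - z/4)
f(c) = 5/4 - c/4
(f(-2) + 138)**2 = ((5/4 - 1/4*(-2)) + 138)**2 = ((5/4 + 1/2) + 138)**2 = (7/4 + 138)**2 = (559/4)**2 = 312481/16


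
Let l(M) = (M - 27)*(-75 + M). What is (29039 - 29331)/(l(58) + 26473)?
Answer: -146/12973 ≈ -0.011254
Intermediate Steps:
l(M) = (-75 + M)*(-27 + M) (l(M) = (-27 + M)*(-75 + M) = (-75 + M)*(-27 + M))
(29039 - 29331)/(l(58) + 26473) = (29039 - 29331)/((2025 + 58**2 - 102*58) + 26473) = -292/((2025 + 3364 - 5916) + 26473) = -292/(-527 + 26473) = -292/25946 = -292*1/25946 = -146/12973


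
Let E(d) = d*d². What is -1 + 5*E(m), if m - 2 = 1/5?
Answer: 1306/25 ≈ 52.240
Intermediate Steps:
m = 11/5 (m = 2 + 1/5 = 2 + ⅕ = 11/5 ≈ 2.2000)
E(d) = d³
-1 + 5*E(m) = -1 + 5*(11/5)³ = -1 + 5*(1331/125) = -1 + 1331/25 = 1306/25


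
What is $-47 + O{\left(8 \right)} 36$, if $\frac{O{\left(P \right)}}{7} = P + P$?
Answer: $3985$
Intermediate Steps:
$O{\left(P \right)} = 14 P$ ($O{\left(P \right)} = 7 \left(P + P\right) = 7 \cdot 2 P = 14 P$)
$-47 + O{\left(8 \right)} 36 = -47 + 14 \cdot 8 \cdot 36 = -47 + 112 \cdot 36 = -47 + 4032 = 3985$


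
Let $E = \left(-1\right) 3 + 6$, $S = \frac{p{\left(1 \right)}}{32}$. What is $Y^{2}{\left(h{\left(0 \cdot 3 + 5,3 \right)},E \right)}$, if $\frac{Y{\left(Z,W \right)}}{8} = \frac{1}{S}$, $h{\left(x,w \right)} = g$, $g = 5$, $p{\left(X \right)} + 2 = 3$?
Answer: $65536$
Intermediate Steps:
$p{\left(X \right)} = 1$ ($p{\left(X \right)} = -2 + 3 = 1$)
$S = \frac{1}{32}$ ($S = 1 \cdot \frac{1}{32} = \frac{1}{32} \approx 0.03125$)
$h{\left(x,w \right)} = 5$
$E = 3$ ($E = -3 + 6 = 3$)
$Y{\left(Z,W \right)} = 256$ ($Y{\left(Z,W \right)} = 8 \frac{1}{\frac{1}{32}} = 8 \cdot 32 = 256$)
$Y^{2}{\left(h{\left(0 \cdot 3 + 5,3 \right)},E \right)} = 256^{2} = 65536$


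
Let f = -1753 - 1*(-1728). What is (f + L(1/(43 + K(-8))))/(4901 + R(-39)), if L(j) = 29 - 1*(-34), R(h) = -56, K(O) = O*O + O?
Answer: 2/255 ≈ 0.0078431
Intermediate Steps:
f = -25 (f = -1753 + 1728 = -25)
K(O) = O + O² (K(O) = O² + O = O + O²)
L(j) = 63 (L(j) = 29 + 34 = 63)
(f + L(1/(43 + K(-8))))/(4901 + R(-39)) = (-25 + 63)/(4901 - 56) = 38/4845 = 38*(1/4845) = 2/255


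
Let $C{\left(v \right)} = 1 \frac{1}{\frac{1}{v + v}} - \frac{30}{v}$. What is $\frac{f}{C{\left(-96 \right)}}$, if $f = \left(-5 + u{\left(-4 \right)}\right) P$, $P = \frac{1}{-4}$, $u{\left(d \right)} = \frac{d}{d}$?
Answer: $- \frac{16}{3067} \approx -0.0052168$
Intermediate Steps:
$u{\left(d \right)} = 1$
$P = - \frac{1}{4} \approx -0.25$
$C{\left(v \right)} = - \frac{30}{v} + 2 v$ ($C{\left(v \right)} = 1 \frac{1}{\frac{1}{2 v}} - \frac{30}{v} = 1 \frac{1}{\frac{1}{2} \frac{1}{v}} - \frac{30}{v} = 1 \cdot 2 v - \frac{30}{v} = 2 v - \frac{30}{v} = - \frac{30}{v} + 2 v$)
$f = 1$ ($f = \left(-5 + 1\right) \left(- \frac{1}{4}\right) = \left(-4\right) \left(- \frac{1}{4}\right) = 1$)
$\frac{f}{C{\left(-96 \right)}} = 1 \frac{1}{- \frac{30}{-96} + 2 \left(-96\right)} = 1 \frac{1}{\left(-30\right) \left(- \frac{1}{96}\right) - 192} = 1 \frac{1}{\frac{5}{16} - 192} = 1 \frac{1}{- \frac{3067}{16}} = 1 \left(- \frac{16}{3067}\right) = - \frac{16}{3067}$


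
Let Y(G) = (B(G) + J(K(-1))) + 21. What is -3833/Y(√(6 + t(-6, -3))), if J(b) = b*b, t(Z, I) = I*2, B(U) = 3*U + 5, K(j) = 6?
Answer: -3833/62 ≈ -61.823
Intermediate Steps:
B(U) = 5 + 3*U
t(Z, I) = 2*I
J(b) = b²
Y(G) = 62 + 3*G (Y(G) = ((5 + 3*G) + 6²) + 21 = ((5 + 3*G) + 36) + 21 = (41 + 3*G) + 21 = 62 + 3*G)
-3833/Y(√(6 + t(-6, -3))) = -3833/(62 + 3*√(6 + 2*(-3))) = -3833/(62 + 3*√(6 - 6)) = -3833/(62 + 3*√0) = -3833/(62 + 3*0) = -3833/(62 + 0) = -3833/62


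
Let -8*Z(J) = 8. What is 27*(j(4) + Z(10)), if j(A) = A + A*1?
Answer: 189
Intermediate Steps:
Z(J) = -1 (Z(J) = -1/8*8 = -1)
j(A) = 2*A (j(A) = A + A = 2*A)
27*(j(4) + Z(10)) = 27*(2*4 - 1) = 27*(8 - 1) = 27*7 = 189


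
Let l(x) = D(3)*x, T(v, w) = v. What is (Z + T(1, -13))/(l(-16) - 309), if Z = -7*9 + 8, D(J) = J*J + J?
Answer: 18/167 ≈ 0.10778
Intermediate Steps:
D(J) = J + J² (D(J) = J² + J = J + J²)
l(x) = 12*x (l(x) = (3*(1 + 3))*x = (3*4)*x = 12*x)
Z = -55 (Z = -63 + 8 = -55)
(Z + T(1, -13))/(l(-16) - 309) = (-55 + 1)/(12*(-16) - 309) = -54/(-192 - 309) = -54/(-501) = -54*(-1/501) = 18/167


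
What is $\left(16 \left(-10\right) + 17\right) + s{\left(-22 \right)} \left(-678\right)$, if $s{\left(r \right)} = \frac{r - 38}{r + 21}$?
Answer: $-40823$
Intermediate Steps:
$s{\left(r \right)} = \frac{-38 + r}{21 + r}$
$\left(16 \left(-10\right) + 17\right) + s{\left(-22 \right)} \left(-678\right) = \left(16 \left(-10\right) + 17\right) + \frac{-38 - 22}{21 - 22} \left(-678\right) = \left(-160 + 17\right) + \frac{1}{-1} \left(-60\right) \left(-678\right) = -143 + \left(-1\right) \left(-60\right) \left(-678\right) = -143 + 60 \left(-678\right) = -143 - 40680 = -40823$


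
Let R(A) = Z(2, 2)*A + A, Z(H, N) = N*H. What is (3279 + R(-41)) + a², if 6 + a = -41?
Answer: 5283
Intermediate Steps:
a = -47 (a = -6 - 41 = -47)
Z(H, N) = H*N
R(A) = 5*A (R(A) = (2*2)*A + A = 4*A + A = 5*A)
(3279 + R(-41)) + a² = (3279 + 5*(-41)) + (-47)² = (3279 - 205) + 2209 = 3074 + 2209 = 5283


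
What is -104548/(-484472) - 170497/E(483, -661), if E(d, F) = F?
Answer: 20667532203/80058998 ≈ 258.15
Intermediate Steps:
-104548/(-484472) - 170497/E(483, -661) = -104548/(-484472) - 170497/(-661) = -104548*(-1/484472) - 170497*(-1/661) = 26137/121118 + 170497/661 = 20667532203/80058998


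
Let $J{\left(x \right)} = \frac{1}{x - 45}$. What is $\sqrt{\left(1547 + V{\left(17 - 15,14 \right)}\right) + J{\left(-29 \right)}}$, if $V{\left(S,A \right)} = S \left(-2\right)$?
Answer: $\frac{\sqrt{8449394}}{74} \approx 39.281$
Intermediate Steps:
$V{\left(S,A \right)} = - 2 S$
$J{\left(x \right)} = \frac{1}{-45 + x}$
$\sqrt{\left(1547 + V{\left(17 - 15,14 \right)}\right) + J{\left(-29 \right)}} = \sqrt{\left(1547 - 2 \left(17 - 15\right)\right) + \frac{1}{-45 - 29}} = \sqrt{\left(1547 - 4\right) + \frac{1}{-74}} = \sqrt{\left(1547 - 4\right) - \frac{1}{74}} = \sqrt{1543 - \frac{1}{74}} = \sqrt{\frac{114181}{74}} = \frac{\sqrt{8449394}}{74}$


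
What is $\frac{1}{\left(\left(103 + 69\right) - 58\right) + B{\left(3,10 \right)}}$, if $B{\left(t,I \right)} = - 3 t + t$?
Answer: $\frac{1}{108} \approx 0.0092593$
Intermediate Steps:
$B{\left(t,I \right)} = - 2 t$
$\frac{1}{\left(\left(103 + 69\right) - 58\right) + B{\left(3,10 \right)}} = \frac{1}{\left(\left(103 + 69\right) - 58\right) - 6} = \frac{1}{\left(172 - 58\right) - 6} = \frac{1}{114 - 6} = \frac{1}{108}$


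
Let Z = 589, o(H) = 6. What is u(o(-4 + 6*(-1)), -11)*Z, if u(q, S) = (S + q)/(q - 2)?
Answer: -2945/4 ≈ -736.25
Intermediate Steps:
u(q, S) = (S + q)/(-2 + q)
u(o(-4 + 6*(-1)), -11)*Z = ((-11 + 6)/(-2 + 6))*589 = (-5/4)*589 = ((¼)*(-5))*589 = -5/4*589 = -2945/4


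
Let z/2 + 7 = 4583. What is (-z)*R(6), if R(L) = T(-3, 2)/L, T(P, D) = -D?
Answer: 9152/3 ≈ 3050.7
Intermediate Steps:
z = 9152 (z = -14 + 2*4583 = -14 + 9166 = 9152)
R(L) = -2/L (R(L) = (-1*2)/L = -2/L)
(-z)*R(6) = (-1*9152)*(-2/6) = -(-18304)/6 = -9152*(-⅓) = 9152/3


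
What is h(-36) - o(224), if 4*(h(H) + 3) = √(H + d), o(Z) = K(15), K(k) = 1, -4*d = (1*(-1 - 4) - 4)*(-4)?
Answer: -4 + 3*I*√5/4 ≈ -4.0 + 1.6771*I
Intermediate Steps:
d = -9 (d = -(1*(-1 - 4) - 4)*(-4)/4 = -(1*(-5) - 4)*(-4)/4 = -(-5 - 4)*(-4)/4 = -(-9)*(-4)/4 = -¼*36 = -9)
o(Z) = 1
h(H) = -3 + √(-9 + H)/4 (h(H) = -3 + √(H - 9)/4 = -3 + √(-9 + H)/4)
h(-36) - o(224) = (-3 + √(-9 - 36)/4) - 1*1 = (-3 + √(-45)/4) - 1 = (-3 + (3*I*√5)/4) - 1 = (-3 + 3*I*√5/4) - 1 = -4 + 3*I*√5/4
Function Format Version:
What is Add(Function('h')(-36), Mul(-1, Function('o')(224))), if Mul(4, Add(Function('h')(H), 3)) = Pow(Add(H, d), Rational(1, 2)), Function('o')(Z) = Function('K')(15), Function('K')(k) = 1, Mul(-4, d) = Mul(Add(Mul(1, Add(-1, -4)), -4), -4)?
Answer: Add(-4, Mul(Rational(3, 4), I, Pow(5, Rational(1, 2)))) ≈ Add(-4.0000, Mul(1.6771, I))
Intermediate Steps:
d = -9 (d = Mul(Rational(-1, 4), Mul(Add(Mul(1, Add(-1, -4)), -4), -4)) = Mul(Rational(-1, 4), Mul(Add(Mul(1, -5), -4), -4)) = Mul(Rational(-1, 4), Mul(Add(-5, -4), -4)) = Mul(Rational(-1, 4), Mul(-9, -4)) = Mul(Rational(-1, 4), 36) = -9)
Function('o')(Z) = 1
Function('h')(H) = Add(-3, Mul(Rational(1, 4), Pow(Add(-9, H), Rational(1, 2)))) (Function('h')(H) = Add(-3, Mul(Rational(1, 4), Pow(Add(H, -9), Rational(1, 2)))) = Add(-3, Mul(Rational(1, 4), Pow(Add(-9, H), Rational(1, 2)))))
Add(Function('h')(-36), Mul(-1, Function('o')(224))) = Add(Add(-3, Mul(Rational(1, 4), Pow(Add(-9, -36), Rational(1, 2)))), Mul(-1, 1)) = Add(Add(-3, Mul(Rational(1, 4), Pow(-45, Rational(1, 2)))), -1) = Add(Add(-3, Mul(Rational(1, 4), Mul(3, I, Pow(5, Rational(1, 2))))), -1) = Add(Add(-3, Mul(Rational(3, 4), I, Pow(5, Rational(1, 2)))), -1) = Add(-4, Mul(Rational(3, 4), I, Pow(5, Rational(1, 2))))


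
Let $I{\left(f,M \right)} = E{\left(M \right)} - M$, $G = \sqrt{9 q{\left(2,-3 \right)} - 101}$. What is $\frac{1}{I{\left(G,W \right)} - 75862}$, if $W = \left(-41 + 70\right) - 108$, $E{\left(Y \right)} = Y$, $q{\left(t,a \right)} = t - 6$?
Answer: $- \frac{1}{75862} \approx -1.3182 \cdot 10^{-5}$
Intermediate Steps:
$q{\left(t,a \right)} = -6 + t$ ($q{\left(t,a \right)} = t - 6 = -6 + t$)
$W = -79$ ($W = 29 - 108 = -79$)
$G = i \sqrt{137}$ ($G = \sqrt{9 \left(-6 + 2\right) - 101} = \sqrt{9 \left(-4\right) - 101} = \sqrt{-36 - 101} = \sqrt{-137} = i \sqrt{137} \approx 11.705 i$)
$I{\left(f,M \right)} = 0$ ($I{\left(f,M \right)} = M - M = 0$)
$\frac{1}{I{\left(G,W \right)} - 75862} = \frac{1}{0 - 75862} = \frac{1}{-75862} = - \frac{1}{75862}$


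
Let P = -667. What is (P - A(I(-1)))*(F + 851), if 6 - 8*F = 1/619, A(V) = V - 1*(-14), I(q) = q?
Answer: -358518525/619 ≈ -5.7919e+5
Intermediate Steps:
A(V) = 14 + V (A(V) = V + 14 = 14 + V)
F = 3713/4952 (F = ¾ - ⅛/619 = ¾ - ⅛*1/619 = ¾ - 1/4952 = 3713/4952 ≈ 0.74980)
(P - A(I(-1)))*(F + 851) = (-667 - (14 - 1))*(3713/4952 + 851) = (-667 - 1*13)*(4217865/4952) = (-667 - 13)*(4217865/4952) = -680*4217865/4952 = -358518525/619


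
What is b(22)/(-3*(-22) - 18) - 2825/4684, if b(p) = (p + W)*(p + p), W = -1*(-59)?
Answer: 172481/2342 ≈ 73.647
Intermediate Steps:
W = 59
b(p) = 2*p*(59 + p) (b(p) = (p + 59)*(p + p) = (59 + p)*(2*p) = 2*p*(59 + p))
b(22)/(-3*(-22) - 18) - 2825/4684 = (2*22*(59 + 22))/(-3*(-22) - 18) - 2825/4684 = (2*22*81)/(66 - 18) - 2825*1/4684 = 3564/48 - 2825/4684 = 3564*(1/48) - 2825/4684 = 297/4 - 2825/4684 = 172481/2342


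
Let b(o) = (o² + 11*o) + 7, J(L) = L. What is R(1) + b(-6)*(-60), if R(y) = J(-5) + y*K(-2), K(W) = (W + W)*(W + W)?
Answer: 1391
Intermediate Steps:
K(W) = 4*W² (K(W) = (2*W)*(2*W) = 4*W²)
b(o) = 7 + o² + 11*o
R(y) = -5 + 16*y (R(y) = -5 + y*(4*(-2)²) = -5 + y*(4*4) = -5 + y*16 = -5 + 16*y)
R(1) + b(-6)*(-60) = (-5 + 16*1) + (7 + (-6)² + 11*(-6))*(-60) = (-5 + 16) + (7 + 36 - 66)*(-60) = 11 - 23*(-60) = 11 + 1380 = 1391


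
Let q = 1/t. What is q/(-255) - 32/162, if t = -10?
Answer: -13573/68850 ≈ -0.19714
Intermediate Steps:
q = -1/10 (q = 1/(-10) = -1/10 ≈ -0.10000)
q/(-255) - 32/162 = -1/10/(-255) - 32/162 = -1/10*(-1/255) - 32*1/162 = 1/2550 - 16/81 = -13573/68850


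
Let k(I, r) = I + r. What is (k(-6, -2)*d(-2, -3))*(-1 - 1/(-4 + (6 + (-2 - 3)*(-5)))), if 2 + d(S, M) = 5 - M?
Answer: 448/9 ≈ 49.778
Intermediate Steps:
d(S, M) = 3 - M (d(S, M) = -2 + (5 - M) = 3 - M)
(k(-6, -2)*d(-2, -3))*(-1 - 1/(-4 + (6 + (-2 - 3)*(-5)))) = ((-6 - 2)*(3 - 1*(-3)))*(-1 - 1/(-4 + (6 + (-2 - 3)*(-5)))) = (-8*(3 + 3))*(-1 - 1/(-4 + (6 - 5*(-5)))) = (-8*6)*(-1 - 1/(-4 + (6 + 25))) = -48*(-1 - 1/(-4 + 31)) = -48*(-1 - 1/27) = -48*(-28/27) = 448/9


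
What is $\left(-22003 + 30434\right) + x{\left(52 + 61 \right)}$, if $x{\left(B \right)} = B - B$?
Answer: $8431$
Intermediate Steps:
$x{\left(B \right)} = 0$
$\left(-22003 + 30434\right) + x{\left(52 + 61 \right)} = \left(-22003 + 30434\right) + 0 = 8431 + 0 = 8431$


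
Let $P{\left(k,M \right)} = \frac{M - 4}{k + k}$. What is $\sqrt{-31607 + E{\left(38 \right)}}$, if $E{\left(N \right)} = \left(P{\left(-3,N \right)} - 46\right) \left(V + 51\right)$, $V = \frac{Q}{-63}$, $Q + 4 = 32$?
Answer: $\frac{i \sqrt{2771742}}{9} \approx 184.98 i$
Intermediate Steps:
$Q = 28$ ($Q = -4 + 32 = 28$)
$P{\left(k,M \right)} = \frac{-4 + M}{2 k}$
$V = - \frac{4}{9}$ ($V = \frac{28}{-63} = 28 \left(- \frac{1}{63}\right) = - \frac{4}{9} \approx -0.44444$)
$E{\left(N \right)} = - \frac{61880}{27} - \frac{455 N}{54}$ ($E{\left(N \right)} = \left(\frac{-4 + N}{2 \left(-3\right)} - 46\right) \left(- \frac{4}{9} + 51\right) = \left(\frac{1}{2} \left(- \frac{1}{3}\right) \left(-4 + N\right) - 46\right) \frac{455}{9} = \left(\left(\frac{2}{3} - \frac{N}{6}\right) - 46\right) \frac{455}{9} = \left(- \frac{136}{3} - \frac{N}{6}\right) \frac{455}{9} = - \frac{61880}{27} - \frac{455 N}{54}$)
$\sqrt{-31607 + E{\left(38 \right)}} = \sqrt{-31607 - \frac{70525}{27}} = \sqrt{- \frac{923914}{27}} = \frac{i \sqrt{2771742}}{9}$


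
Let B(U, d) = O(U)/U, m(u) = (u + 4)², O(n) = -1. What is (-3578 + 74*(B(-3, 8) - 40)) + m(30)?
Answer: -16072/3 ≈ -5357.3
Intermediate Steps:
m(u) = (4 + u)²
B(U, d) = -1/U
(-3578 + 74*(B(-3, 8) - 40)) + m(30) = (-3578 + 74*(-1/(-3) - 40)) + (4 + 30)² = (-3578 + 74*(-1*(-⅓) - 40)) + 34² = (-3578 + 74*(⅓ - 40)) + 1156 = (-3578 + 74*(-119/3)) + 1156 = (-3578 - 8806/3) + 1156 = -19540/3 + 1156 = -16072/3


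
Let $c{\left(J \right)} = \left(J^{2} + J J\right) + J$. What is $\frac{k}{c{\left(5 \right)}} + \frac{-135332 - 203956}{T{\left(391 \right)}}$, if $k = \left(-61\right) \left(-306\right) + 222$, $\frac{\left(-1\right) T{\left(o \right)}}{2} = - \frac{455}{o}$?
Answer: $- \frac{727920036}{5005} \approx -1.4544 \cdot 10^{5}$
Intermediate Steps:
$c{\left(J \right)} = J + 2 J^{2}$ ($c{\left(J \right)} = \left(J^{2} + J^{2}\right) + J = 2 J^{2} + J = J + 2 J^{2}$)
$T{\left(o \right)} = \frac{910}{o}$ ($T{\left(o \right)} = - 2 \left(- \frac{455}{o}\right) = \frac{910}{o}$)
$k = 18888$ ($k = 18666 + 222 = 18888$)
$\frac{k}{c{\left(5 \right)}} + \frac{-135332 - 203956}{T{\left(391 \right)}} = \frac{18888}{5 \left(1 + 2 \cdot 5\right)} + \frac{-135332 - 203956}{910 \cdot \frac{1}{391}} = \frac{18888}{5 \left(1 + 10\right)} - \frac{339288}{910 \cdot \frac{1}{391}} = \frac{18888}{5 \cdot 11} - \frac{339288}{\frac{910}{391}} = \frac{18888}{55} - \frac{66330804}{455} = - \frac{727920036}{5005}$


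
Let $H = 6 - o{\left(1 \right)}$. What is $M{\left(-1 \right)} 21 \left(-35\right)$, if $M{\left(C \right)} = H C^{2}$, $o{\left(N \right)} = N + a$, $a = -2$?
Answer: $-5145$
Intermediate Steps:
$o{\left(N \right)} = -2 + N$ ($o{\left(N \right)} = N - 2 = -2 + N$)
$H = 7$ ($H = 6 - \left(-2 + 1\right) = 6 - -1 = 6 + 1 = 7$)
$M{\left(C \right)} = 7 C^{2}$
$M{\left(-1 \right)} 21 \left(-35\right) = 7 \left(-1\right)^{2} \cdot 21 \left(-35\right) = 7 \cdot 1 \cdot 21 \left(-35\right) = 7 \cdot 21 \left(-35\right) = 147 \left(-35\right) = -5145$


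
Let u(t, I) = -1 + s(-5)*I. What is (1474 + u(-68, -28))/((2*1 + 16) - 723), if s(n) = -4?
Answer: -317/141 ≈ -2.2482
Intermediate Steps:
u(t, I) = -1 - 4*I
(1474 + u(-68, -28))/((2*1 + 16) - 723) = (1474 + (-1 - 4*(-28)))/((2*1 + 16) - 723) = (1474 + (-1 + 112))/((2 + 16) - 723) = (1474 + 111)/(18 - 723) = 1585/(-705) = 1585*(-1/705) = -317/141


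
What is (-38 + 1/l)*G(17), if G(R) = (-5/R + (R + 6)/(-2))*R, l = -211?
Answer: 3215619/422 ≈ 7620.0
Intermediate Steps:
G(R) = R*(-3 - 5/R - R/2) (G(R) = (-5/R + (6 + R)*(-½))*R = (-5/R + (-3 - R/2))*R = (-3 - 5/R - R/2)*R = R*(-3 - 5/R - R/2))
(-38 + 1/l)*G(17) = (-38 + 1/(-211))*(-5 - 3*17 - ½*17²) = (-38 - 1/211)*(-5 - 51 - ½*289) = -8019*(-5 - 51 - 289/2)/211 = -8019/211*(-401/2) = 3215619/422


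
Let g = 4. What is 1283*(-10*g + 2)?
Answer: -48754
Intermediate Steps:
1283*(-10*g + 2) = 1283*(-10*4 + 2) = 1283*(-40 + 2) = 1283*(-38) = -48754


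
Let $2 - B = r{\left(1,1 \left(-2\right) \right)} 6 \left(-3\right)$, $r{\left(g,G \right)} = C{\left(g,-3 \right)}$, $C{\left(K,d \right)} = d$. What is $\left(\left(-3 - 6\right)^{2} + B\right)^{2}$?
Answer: $841$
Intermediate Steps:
$r{\left(g,G \right)} = -3$
$B = -52$ ($B = 2 - \left(-3\right) 6 \left(-3\right) = 2 - \left(-18\right) \left(-3\right) = 2 - 54 = -52$)
$\left(\left(-3 - 6\right)^{2} + B\right)^{2} = \left(\left(-3 - 6\right)^{2} - 52\right)^{2} = \left(\left(-9\right)^{2} - 52\right)^{2} = \left(81 - 52\right)^{2} = 29^{2} = 841$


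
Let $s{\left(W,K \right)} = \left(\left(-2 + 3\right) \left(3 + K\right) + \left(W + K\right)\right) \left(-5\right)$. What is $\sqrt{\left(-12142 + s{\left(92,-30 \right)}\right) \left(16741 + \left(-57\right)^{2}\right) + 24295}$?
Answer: $i \sqrt{246192535} \approx 15691.0 i$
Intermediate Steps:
$s{\left(W,K \right)} = -15 - 10 K - 5 W$ ($s{\left(W,K \right)} = \left(1 \left(3 + K\right) + \left(K + W\right)\right) \left(-5\right) = \left(\left(3 + K\right) + \left(K + W\right)\right) \left(-5\right) = \left(3 + W + 2 K\right) \left(-5\right) = -15 - 10 K - 5 W$)
$\sqrt{\left(-12142 + s{\left(92,-30 \right)}\right) \left(16741 + \left(-57\right)^{2}\right) + 24295} = \sqrt{\left(-12142 - 175\right) \left(16741 + \left(-57\right)^{2}\right) + 24295} = \sqrt{\left(-12142 - 175\right) \left(16741 + 3249\right) + 24295} = \sqrt{\left(-12142 - 175\right) 19990 + 24295} = \sqrt{\left(-12317\right) 19990 + 24295} = \sqrt{-246216830 + 24295} = \sqrt{-246192535} = i \sqrt{246192535}$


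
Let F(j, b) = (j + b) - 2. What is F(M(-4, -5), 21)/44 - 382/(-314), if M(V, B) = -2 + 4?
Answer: 11701/6908 ≈ 1.6938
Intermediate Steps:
M(V, B) = 2
F(j, b) = -2 + b + j (F(j, b) = (b + j) - 2 = -2 + b + j)
F(M(-4, -5), 21)/44 - 382/(-314) = (-2 + 21 + 2)/44 - 382/(-314) = 21*(1/44) - 382*(-1/314) = 21/44 + 191/157 = 11701/6908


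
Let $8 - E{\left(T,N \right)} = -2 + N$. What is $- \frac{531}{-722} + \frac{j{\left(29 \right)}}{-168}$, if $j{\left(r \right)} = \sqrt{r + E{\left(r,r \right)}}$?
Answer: $\frac{531}{722} - \frac{\sqrt{10}}{168} \approx 0.71663$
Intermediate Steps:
$E{\left(T,N \right)} = 10 - N$ ($E{\left(T,N \right)} = 8 - \left(-2 + N\right) = 10 - N$)
$j{\left(r \right)} = \sqrt{10}$ ($j{\left(r \right)} = \sqrt{r - \left(-10 + r\right)} = \sqrt{10}$)
$- \frac{531}{-722} + \frac{j{\left(29 \right)}}{-168} = - \frac{531}{-722} + \frac{\sqrt{10}}{-168} = \left(-531\right) \left(- \frac{1}{722}\right) + \sqrt{10} \left(- \frac{1}{168}\right) = \frac{531}{722} - \frac{\sqrt{10}}{168}$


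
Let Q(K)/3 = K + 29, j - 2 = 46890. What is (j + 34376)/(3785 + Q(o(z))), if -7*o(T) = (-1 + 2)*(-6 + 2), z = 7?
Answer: 142219/6779 ≈ 20.979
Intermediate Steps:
j = 46892 (j = 2 + 46890 = 46892)
o(T) = 4/7 (o(T) = -(-1 + 2)*(-6 + 2)/7 = -(-4)/7 = -⅐*(-4) = 4/7)
Q(K) = 87 + 3*K (Q(K) = 3*(K + 29) = 3*(29 + K) = 87 + 3*K)
(j + 34376)/(3785 + Q(o(z))) = (46892 + 34376)/(3785 + (87 + 3*(4/7))) = 81268/(3785 + (87 + 12/7)) = 81268/(3785 + 621/7) = 81268/(27116/7) = 81268*(7/27116) = 142219/6779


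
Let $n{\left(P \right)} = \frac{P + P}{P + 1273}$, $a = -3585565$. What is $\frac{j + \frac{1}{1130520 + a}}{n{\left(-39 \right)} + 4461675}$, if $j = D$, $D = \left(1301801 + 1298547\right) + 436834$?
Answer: $\frac{4600610204127613}{6758379063784620} \approx 0.68073$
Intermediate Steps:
$D = 3037182$ ($D = 2600348 + 436834 = 3037182$)
$j = 3037182$
$n{\left(P \right)} = \frac{2 P}{1273 + P}$
$\frac{j + \frac{1}{1130520 + a}}{n{\left(-39 \right)} + 4461675} = \frac{3037182 + \frac{1}{1130520 - 3585565}}{2 \left(-39\right) \frac{1}{1273 - 39} + 4461675} = \frac{3037182 + \frac{1}{-2455045}}{2 \left(-39\right) \frac{1}{1234} + 4461675} = \frac{3037182 - \frac{1}{2455045}}{2 \left(-39\right) \frac{1}{1234} + 4461675} = \frac{7456418483189}{2455045 \left(- \frac{39}{617} + 4461675\right)} = \frac{7456418483189}{2455045 \cdot \frac{2752853436}{617}} = \frac{7456418483189}{2455045} \cdot \frac{617}{2752853436} = \frac{4600610204127613}{6758379063784620}$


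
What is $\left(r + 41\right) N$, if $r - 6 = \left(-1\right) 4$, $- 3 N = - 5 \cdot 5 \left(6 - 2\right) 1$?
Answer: $\frac{4300}{3} \approx 1433.3$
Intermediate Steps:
$N = \frac{100}{3}$ ($N = - \frac{- 5 \cdot 5 \left(6 - 2\right) 1}{3} = - \frac{- 5 \cdot 5 \cdot 4 \cdot 1}{3} = - \frac{\left(-5\right) 20 \cdot 1}{3} = - \frac{\left(-100\right) 1}{3} = \left(- \frac{1}{3}\right) \left(-100\right) = \frac{100}{3} \approx 33.333$)
$r = 2$ ($r = 6 - 4 = 2$)
$\left(r + 41\right) N = \left(2 + 41\right) \frac{100}{3} = 43 \cdot \frac{100}{3} = \frac{4300}{3}$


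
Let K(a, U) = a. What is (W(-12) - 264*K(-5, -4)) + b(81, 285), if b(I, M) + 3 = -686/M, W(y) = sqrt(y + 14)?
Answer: 374659/285 + sqrt(2) ≈ 1316.0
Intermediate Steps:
W(y) = sqrt(14 + y)
b(I, M) = -3 - 686/M
(W(-12) - 264*K(-5, -4)) + b(81, 285) = (sqrt(14 - 12) - 264*(-5)) + (-3 - 686/285) = (sqrt(2) + 1320) + (-3 - 686*1/285) = (1320 + sqrt(2)) + (-3 - 686/285) = (1320 + sqrt(2)) - 1541/285 = 374659/285 + sqrt(2)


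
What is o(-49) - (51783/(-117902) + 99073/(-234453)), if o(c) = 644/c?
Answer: -2376356847937/193497343242 ≈ -12.281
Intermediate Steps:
o(-49) - (51783/(-117902) + 99073/(-234453)) = 644/(-49) - (51783/(-117902) + 99073/(-234453)) = 644*(-1/49) - (51783*(-1/117902) + 99073*(-1/234453)) = -92/7 - (-51783/117902 - 99073/234453) = -92/7 - 1*(-23821584545/27642477606) = -92/7 + 23821584545/27642477606 = -2376356847937/193497343242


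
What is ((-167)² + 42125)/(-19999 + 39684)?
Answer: 70014/19685 ≈ 3.5567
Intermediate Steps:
((-167)² + 42125)/(-19999 + 39684) = (27889 + 42125)/19685 = 70014*(1/19685) = 70014/19685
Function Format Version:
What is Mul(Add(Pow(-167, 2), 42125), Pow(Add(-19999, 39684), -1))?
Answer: Rational(70014, 19685) ≈ 3.5567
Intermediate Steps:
Mul(Add(Pow(-167, 2), 42125), Pow(Add(-19999, 39684), -1)) = Mul(Add(27889, 42125), Pow(19685, -1)) = Mul(70014, Rational(1, 19685)) = Rational(70014, 19685)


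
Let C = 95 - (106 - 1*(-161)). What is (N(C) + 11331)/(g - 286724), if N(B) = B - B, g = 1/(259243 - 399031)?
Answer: -1583937828/40080574513 ≈ -0.039519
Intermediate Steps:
C = -172 (C = 95 - (106 + 161) = 95 - 1*267 = 95 - 267 = -172)
g = -1/139788 (g = 1/(-139788) = -1/139788 ≈ -7.1537e-6)
N(B) = 0
(N(C) + 11331)/(g - 286724) = (0 + 11331)/(-1/139788 - 286724) = 11331/(-40080574513/139788) = 11331*(-139788/40080574513) = -1583937828/40080574513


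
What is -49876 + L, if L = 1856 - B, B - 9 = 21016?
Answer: -69045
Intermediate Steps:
B = 21025 (B = 9 + 21016 = 21025)
L = -19169 (L = 1856 - 1*21025 = 1856 - 21025 = -19169)
-49876 + L = -49876 - 19169 = -69045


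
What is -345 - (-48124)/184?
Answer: -3839/46 ≈ -83.457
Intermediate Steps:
-345 - (-48124)/184 = -345 - 106*(-227/92) = -345 + 12031/46 = -3839/46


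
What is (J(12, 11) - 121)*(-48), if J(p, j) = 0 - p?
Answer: 6384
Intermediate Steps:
J(p, j) = -p
(J(12, 11) - 121)*(-48) = (-1*12 - 121)*(-48) = (-12 - 121)*(-48) = -133*(-48) = 6384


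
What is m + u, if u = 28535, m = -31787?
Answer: -3252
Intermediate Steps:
m + u = -31787 + 28535 = -3252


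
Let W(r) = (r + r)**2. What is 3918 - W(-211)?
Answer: -174166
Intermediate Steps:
W(r) = 4*r**2 (W(r) = (2*r)**2 = 4*r**2)
3918 - W(-211) = 3918 - 4*(-211)**2 = 3918 - 4*44521 = 3918 - 1*178084 = 3918 - 178084 = -174166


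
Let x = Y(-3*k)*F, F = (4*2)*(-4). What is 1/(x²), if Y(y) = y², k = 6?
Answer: 1/107495424 ≈ 9.3027e-9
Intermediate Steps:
F = -32 (F = 8*(-4) = -32)
x = -10368 (x = (-3*6)²*(-32) = (-18)²*(-32) = 324*(-32) = -10368)
1/(x²) = 1/((-10368)²) = 1/107495424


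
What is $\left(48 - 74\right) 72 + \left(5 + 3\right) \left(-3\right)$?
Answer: $-1896$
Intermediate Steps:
$\left(48 - 74\right) 72 + \left(5 + 3\right) \left(-3\right) = \left(-26\right) 72 + 8 \left(-3\right) = -1872 - 24 = -1896$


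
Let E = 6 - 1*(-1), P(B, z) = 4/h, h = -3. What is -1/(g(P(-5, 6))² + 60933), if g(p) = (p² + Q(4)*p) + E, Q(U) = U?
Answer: -81/4936534 ≈ -1.6408e-5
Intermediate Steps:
P(B, z) = -4/3 (P(B, z) = 4/(-3) = 4*(-⅓) = -4/3)
E = 7 (E = 6 + 1 = 7)
g(p) = 7 + p² + 4*p (g(p) = (p² + 4*p) + 7 = 7 + p² + 4*p)
-1/(g(P(-5, 6))² + 60933) = -1/((7 + (-4/3)² + 4*(-4/3))² + 60933) = -1/((7 + 16/9 - 16/3)² + 60933) = -1/((31/9)² + 60933) = -1/(961/81 + 60933) = -1/4936534/81 = -1*81/4936534 = -81/4936534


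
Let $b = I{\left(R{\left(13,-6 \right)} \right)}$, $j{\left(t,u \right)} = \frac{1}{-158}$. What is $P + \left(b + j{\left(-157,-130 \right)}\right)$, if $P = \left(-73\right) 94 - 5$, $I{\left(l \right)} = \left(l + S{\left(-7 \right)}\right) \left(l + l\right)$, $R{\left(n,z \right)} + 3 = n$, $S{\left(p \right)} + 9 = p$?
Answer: $- \frac{1103947}{158} \approx -6987.0$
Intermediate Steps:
$S{\left(p \right)} = -9 + p$
$R{\left(n,z \right)} = -3 + n$
$j{\left(t,u \right)} = - \frac{1}{158}$
$I{\left(l \right)} = 2 l \left(-16 + l\right)$ ($I{\left(l \right)} = \left(l - 16\right) \left(l + l\right) = \left(l - 16\right) 2 l = \left(-16 + l\right) 2 l = 2 l \left(-16 + l\right)$)
$P = -6867$ ($P = -6862 - 5 = -6867$)
$b = -120$ ($b = 2 \left(-3 + 13\right) \left(-16 + \left(-3 + 13\right)\right) = 2 \cdot 10 \left(-16 + 10\right) = 2 \cdot 10 \left(-6\right) = -120$)
$P + \left(b + j{\left(-157,-130 \right)}\right) = -6867 - \frac{18961}{158} = - \frac{1103947}{158}$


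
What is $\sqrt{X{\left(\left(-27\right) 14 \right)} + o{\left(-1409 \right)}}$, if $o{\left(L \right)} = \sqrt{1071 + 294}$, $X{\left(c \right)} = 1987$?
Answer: $\sqrt{1987 + \sqrt{1365}} \approx 44.988$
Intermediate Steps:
$o{\left(L \right)} = \sqrt{1365}$
$\sqrt{X{\left(\left(-27\right) 14 \right)} + o{\left(-1409 \right)}} = \sqrt{1987 + \sqrt{1365}}$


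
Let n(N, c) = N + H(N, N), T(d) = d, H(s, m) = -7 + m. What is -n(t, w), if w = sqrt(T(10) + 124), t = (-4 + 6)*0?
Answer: 7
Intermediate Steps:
t = 0 (t = 2*0 = 0)
w = sqrt(134) (w = sqrt(10 + 124) = sqrt(134) ≈ 11.576)
n(N, c) = -7 + 2*N (n(N, c) = N + (-7 + N) = -7 + 2*N)
-n(t, w) = -(-7 + 2*0) = -(-7 + 0) = -1*(-7) = 7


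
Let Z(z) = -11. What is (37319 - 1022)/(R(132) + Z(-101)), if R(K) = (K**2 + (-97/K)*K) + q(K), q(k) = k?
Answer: 12099/5816 ≈ 2.0803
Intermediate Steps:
R(K) = -97 + K + K**2 (R(K) = (K**2 + (-97/K)*K) + K = (K**2 - 97) + K = (-97 + K**2) + K = -97 + K + K**2)
(37319 - 1022)/(R(132) + Z(-101)) = (37319 - 1022)/((-97 + 132 + 132**2) - 11) = 36297/((-97 + 132 + 17424) - 11) = 36297/(17459 - 11) = 36297/17448 = 36297*(1/17448) = 12099/5816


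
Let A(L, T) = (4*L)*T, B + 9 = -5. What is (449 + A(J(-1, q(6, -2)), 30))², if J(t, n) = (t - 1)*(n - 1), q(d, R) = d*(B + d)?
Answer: 149059681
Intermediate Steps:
B = -14 (B = -9 - 5 = -14)
q(d, R) = d*(-14 + d)
J(t, n) = (-1 + n)*(-1 + t) (J(t, n) = (-1 + t)*(-1 + n) = (-1 + n)*(-1 + t))
A(L, T) = 4*L*T
(449 + A(J(-1, q(6, -2)), 30))² = (449 + 4*(1 - 6*(-14 + 6) - 1*(-1) + (6*(-14 + 6))*(-1))*30)² = (449 + 4*(1 - 6*(-8) + 1 + (6*(-8))*(-1))*30)² = (449 + 4*(1 - 1*(-48) + 1 - 48*(-1))*30)² = (449 + 4*(1 + 48 + 1 + 48)*30)² = (449 + 4*98*30)² = (449 + 11760)² = 12209² = 149059681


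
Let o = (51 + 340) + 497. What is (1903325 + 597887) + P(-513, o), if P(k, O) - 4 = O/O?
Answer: 2501217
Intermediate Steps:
o = 888 (o = 391 + 497 = 888)
P(k, O) = 5 (P(k, O) = 4 + O/O = 4 + 1 = 5)
(1903325 + 597887) + P(-513, o) = (1903325 + 597887) + 5 = 2501212 + 5 = 2501217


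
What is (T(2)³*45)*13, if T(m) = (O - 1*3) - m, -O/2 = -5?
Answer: 73125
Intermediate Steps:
O = 10 (O = -2*(-5) = 10)
T(m) = 7 - m (T(m) = (10 - 1*3) - m = (10 - 3) - m = 7 - m)
(T(2)³*45)*13 = ((7 - 1*2)³*45)*13 = ((7 - 2)³*45)*13 = (5³*45)*13 = (125*45)*13 = 5625*13 = 73125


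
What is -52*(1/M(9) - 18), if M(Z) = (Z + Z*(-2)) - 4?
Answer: 940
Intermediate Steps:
M(Z) = -4 - Z (M(Z) = (Z - 2*Z) - 4 = -Z - 4 = -4 - Z)
-52*(1/M(9) - 18) = -52*(1/(-4 - 1*9) - 18) = -52*(1/(-4 - 9) - 18) = -52*(1/(-13) - 18) = -52*(-1/13 - 18) = -52*(-235/13) = 940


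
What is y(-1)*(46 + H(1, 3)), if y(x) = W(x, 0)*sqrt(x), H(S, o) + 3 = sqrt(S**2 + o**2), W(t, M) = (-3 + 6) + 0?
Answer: 3*I*(43 + sqrt(10)) ≈ 138.49*I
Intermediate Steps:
W(t, M) = 3 (W(t, M) = 3 + 0 = 3)
H(S, o) = -3 + sqrt(S**2 + o**2)
y(x) = 3*sqrt(x)
y(-1)*(46 + H(1, 3)) = (3*sqrt(-1))*(46 + (-3 + sqrt(1**2 + 3**2))) = (3*I)*(46 + (-3 + sqrt(1 + 9))) = (3*I)*(46 + (-3 + sqrt(10))) = (3*I)*(43 + sqrt(10)) = 3*I*(43 + sqrt(10))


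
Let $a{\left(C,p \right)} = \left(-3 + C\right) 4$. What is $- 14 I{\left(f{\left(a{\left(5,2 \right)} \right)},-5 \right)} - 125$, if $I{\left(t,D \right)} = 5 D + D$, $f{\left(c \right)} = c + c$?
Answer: $295$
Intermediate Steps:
$a{\left(C,p \right)} = -12 + 4 C$
$f{\left(c \right)} = 2 c$
$I{\left(t,D \right)} = 6 D$
$- 14 I{\left(f{\left(a{\left(5,2 \right)} \right)},-5 \right)} - 125 = - 14 \cdot 6 \left(-5\right) - 125 = \left(-14\right) \left(-30\right) - 125 = 420 - 125 = 295$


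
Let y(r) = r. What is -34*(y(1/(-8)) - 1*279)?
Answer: 37961/4 ≈ 9490.3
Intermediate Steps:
-34*(y(1/(-8)) - 1*279) = -34*(1/(-8) - 1*279) = -34*(1*(-⅛) - 279) = -34*(-⅛ - 279) = -34*(-2233/8) = 37961/4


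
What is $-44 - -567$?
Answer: $523$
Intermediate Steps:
$-44 - -567 = -44 + 567 = 523$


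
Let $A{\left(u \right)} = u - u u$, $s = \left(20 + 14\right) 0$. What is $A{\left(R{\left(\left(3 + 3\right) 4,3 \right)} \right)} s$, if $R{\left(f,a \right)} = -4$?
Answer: $0$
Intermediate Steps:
$s = 0$ ($s = 34 \cdot 0 = 0$)
$A{\left(u \right)} = u - u^{2}$
$A{\left(R{\left(\left(3 + 3\right) 4,3 \right)} \right)} s = - 4 \left(1 - -4\right) 0 = - 4 \left(1 + 4\right) 0 = \left(-4\right) 5 \cdot 0 = \left(-20\right) 0 = 0$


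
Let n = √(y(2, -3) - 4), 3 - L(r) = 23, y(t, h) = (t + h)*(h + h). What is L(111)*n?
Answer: -20*√2 ≈ -28.284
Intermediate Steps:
y(t, h) = 2*h*(h + t) (y(t, h) = (h + t)*(2*h) = 2*h*(h + t))
L(r) = -20 (L(r) = 3 - 1*23 = 3 - 23 = -20)
n = √2 (n = √(2*(-3)*(-3 + 2) - 4) = √(2*(-3)*(-1) - 4) = √(6 - 4) = √2 ≈ 1.4142)
L(111)*n = -20*√2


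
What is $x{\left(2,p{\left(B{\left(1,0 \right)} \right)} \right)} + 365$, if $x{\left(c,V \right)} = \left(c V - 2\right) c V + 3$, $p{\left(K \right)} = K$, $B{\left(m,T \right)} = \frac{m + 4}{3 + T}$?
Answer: $\frac{3352}{9} \approx 372.44$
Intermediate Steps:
$B{\left(m,T \right)} = \frac{4 + m}{3 + T}$
$x{\left(c,V \right)} = 3 + V c \left(-2 + V c\right)$ ($x{\left(c,V \right)} = \left(V c - 2\right) c V + 3 = \left(-2 + V c\right) c V + 3 = c \left(-2 + V c\right) V + 3 = V c \left(-2 + V c\right) + 3 = 3 + V c \left(-2 + V c\right)$)
$x{\left(2,p{\left(B{\left(1,0 \right)} \right)} \right)} + 365 = \left(3 + \left(\frac{4 + 1}{3 + 0}\right)^{2} \cdot 2^{2} - 2 \frac{4 + 1}{3 + 0} \cdot 2\right) + 365 = \left(3 + \left(\frac{1}{3} \cdot 5\right)^{2} \cdot 4 - 2 \cdot \frac{1}{3} \cdot 5 \cdot 2\right) + 365 = \left(3 + \left(\frac{5}{3}\right)^{2} \cdot 4 - \frac{10}{3} \cdot 2\right) + 365 = \left(3 + \frac{25}{9} \cdot 4 - \frac{20}{3}\right) + 365 = \left(3 + \frac{100}{9} - \frac{20}{3}\right) + 365 = \frac{67}{9} + 365 = \frac{3352}{9}$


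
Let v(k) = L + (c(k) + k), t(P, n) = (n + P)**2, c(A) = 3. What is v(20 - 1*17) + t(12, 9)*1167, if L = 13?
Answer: 514666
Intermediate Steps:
t(P, n) = (P + n)**2
v(k) = 16 + k (v(k) = 13 + (3 + k) = 16 + k)
v(20 - 1*17) + t(12, 9)*1167 = (16 + (20 - 1*17)) + (12 + 9)**2*1167 = (16 + (20 - 17)) + 21**2*1167 = (16 + 3) + 441*1167 = 19 + 514647 = 514666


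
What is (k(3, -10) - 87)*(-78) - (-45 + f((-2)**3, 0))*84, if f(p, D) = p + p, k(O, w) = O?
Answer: 11676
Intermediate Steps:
f(p, D) = 2*p
(k(3, -10) - 87)*(-78) - (-45 + f((-2)**3, 0))*84 = (3 - 87)*(-78) - (-45 + 2*(-2)**3)*84 = -84*(-78) - (-45 + 2*(-8))*84 = 6552 - (-45 - 16)*84 = 6552 - (-61)*84 = 6552 - 1*(-5124) = 6552 + 5124 = 11676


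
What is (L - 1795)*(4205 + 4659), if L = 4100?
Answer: 20431520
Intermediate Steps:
(L - 1795)*(4205 + 4659) = (4100 - 1795)*(4205 + 4659) = 2305*8864 = 20431520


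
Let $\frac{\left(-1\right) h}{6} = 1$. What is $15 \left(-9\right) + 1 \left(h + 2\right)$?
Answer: $-139$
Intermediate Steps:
$h = -6$ ($h = \left(-6\right) 1 = -6$)
$15 \left(-9\right) + 1 \left(h + 2\right) = 15 \left(-9\right) + 1 \left(-6 + 2\right) = -135 + 1 \left(-4\right) = -135 - 4 = -139$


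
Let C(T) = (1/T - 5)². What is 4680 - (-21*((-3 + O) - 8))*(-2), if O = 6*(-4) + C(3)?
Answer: 15706/3 ≈ 5235.3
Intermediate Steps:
C(T) = (-5 + 1/T)² (C(T) = (1/T - 5)² = (-5 + 1/T)²)
O = -20/9 (O = 6*(-4) + (-1 + 5*3)²/3² = -24 + (-1 + 15)²/9 = -24 + (⅑)*14² = -24 + (⅑)*196 = -24 + 196/9 = -20/9 ≈ -2.2222)
4680 - (-21*((-3 + O) - 8))*(-2) = 4680 - (-21*((-3 - 20/9) - 8))*(-2) = 4680 - (-21*(-47/9 - 8))*(-2) = 4680 - (-21*(-119/9))*(-2) = 4680 - 833*(-2)/3 = 4680 - 1*(-1666/3) = 4680 + 1666/3 = 15706/3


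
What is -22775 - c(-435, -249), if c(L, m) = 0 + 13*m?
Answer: -19538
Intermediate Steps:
c(L, m) = 13*m
-22775 - c(-435, -249) = -22775 - 13*(-249) = -22775 - 1*(-3237) = -22775 + 3237 = -19538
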